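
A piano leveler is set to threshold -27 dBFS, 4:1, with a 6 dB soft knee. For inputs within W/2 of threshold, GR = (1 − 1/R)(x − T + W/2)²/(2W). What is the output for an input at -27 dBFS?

-27.5625 dBFS

x − T + W/2 = -27 − (-27) + 3 = 3.
GR = (1 − 1/4) × 3² / 12 = 0.75 × 9 / 12 = 0.5625 dB.
Output = -27 − 0.5625 = -27.5625 dBFS.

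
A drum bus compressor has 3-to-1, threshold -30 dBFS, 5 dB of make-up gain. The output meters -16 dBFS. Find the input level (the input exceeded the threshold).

-3 dBFS

Remove make-up: -16 − 5 = -21 dBFS.
Post-compression overshoot = -21 − (-30) = 9 dB.
Undo the ratio: input overshoot = 9 × 3 = 27 dB, giving input = -3 dBFS.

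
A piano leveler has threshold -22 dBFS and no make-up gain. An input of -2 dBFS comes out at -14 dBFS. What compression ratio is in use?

2.5:1

Input overshoot = -2 − (-22) = 20 dB; output overshoot = -14 − (-22) = 8 dB.
Ratio = 20 / 8 = 2.5.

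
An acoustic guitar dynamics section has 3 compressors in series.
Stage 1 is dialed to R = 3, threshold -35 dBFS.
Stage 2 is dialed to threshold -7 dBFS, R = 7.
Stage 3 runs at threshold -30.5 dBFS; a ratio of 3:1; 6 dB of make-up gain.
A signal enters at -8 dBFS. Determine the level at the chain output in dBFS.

Stage 1: -8 dBFS is 27 dB over -35 dBFS; at 3:1 that becomes 9 dB over, giving -26 dBFS.
Stage 2: below threshold (-26 ≤ -7); passes unchanged; output -26 dBFS.
Stage 3: -26 dBFS is 4.5 dB over -30.5 dBFS; at 3:1 that becomes 1.5 dB over, giving -29 dBFS; +6 dB make-up → -23 dBFS.

-23 dBFS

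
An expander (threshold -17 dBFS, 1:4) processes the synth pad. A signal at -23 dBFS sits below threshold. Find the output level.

Below threshold, a 1:4 expander applies gain = (4−1)×(T − x) of attenuation.
(4−1) × 6 = 18 dB, so output = -23 − 18 = -41 dBFS.

-41 dBFS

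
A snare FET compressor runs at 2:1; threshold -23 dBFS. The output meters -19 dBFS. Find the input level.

-15 dBFS

Post-compression overshoot = -19 − (-23) = 4 dB.
Undo the ratio: input overshoot = 4 × 2 = 8 dB, giving input = -15 dBFS.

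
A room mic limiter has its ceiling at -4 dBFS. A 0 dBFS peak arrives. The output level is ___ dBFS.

-4 dBFS

The limiter clamps the peak to its -4 dBFS ceiling.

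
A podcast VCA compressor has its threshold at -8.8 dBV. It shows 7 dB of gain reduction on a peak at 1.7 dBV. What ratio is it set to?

Input overshoot = 1.7 − (-8.8) = 10.5 dB.
Output overshoot = 10.5 − 7 = 3.5 dB.
Ratio = input overshoot / output overshoot = 10.5 / 3.5 = 3.

3:1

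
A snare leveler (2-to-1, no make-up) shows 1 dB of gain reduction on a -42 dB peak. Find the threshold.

-44 dB

Let T be the threshold. Output overshoot = (input overshoot)/R, so -43 − T = (-42 − T)/2.
2·(-43 − T) = -42 − T → 1·T = -86 − (-42) = -44.
T = -44/1 = -44 dB.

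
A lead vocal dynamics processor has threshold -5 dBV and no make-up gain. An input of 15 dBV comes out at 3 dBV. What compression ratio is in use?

Input overshoot = 15 − (-5) = 20 dB; output overshoot = 3 − (-5) = 8 dB.
Ratio = 20 / 8 = 2.5.

2.5:1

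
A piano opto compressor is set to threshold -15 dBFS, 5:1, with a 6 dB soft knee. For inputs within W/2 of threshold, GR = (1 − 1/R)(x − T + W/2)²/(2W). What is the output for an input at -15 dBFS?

x − T + W/2 = -15 − (-15) + 3 = 3.
GR = (1 − 1/5) × 3² / 12 = 0.8 × 9 / 12 = 0.6 dB.
Output = -15 − 0.6 = -15.6 dBFS.

-15.6 dBFS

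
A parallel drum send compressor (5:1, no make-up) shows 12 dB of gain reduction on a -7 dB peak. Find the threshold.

-22 dB

Gain reduction = -7 − (-19) = 12 dB; output overshoot = GR / (R − 1) = 12 / 4 = 3 dB.
Threshold = output − output overshoot = -19 − 3 = -22 dB.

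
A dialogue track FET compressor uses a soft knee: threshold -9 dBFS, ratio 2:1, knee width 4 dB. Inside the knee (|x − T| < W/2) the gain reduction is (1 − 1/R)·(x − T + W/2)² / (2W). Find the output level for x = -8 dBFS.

-8.5625 dBFS

x − T + W/2 = -8 − (-9) + 2 = 3.
GR = (1 − 1/2) × 3² / 8 = 0.5 × 9 / 8 = 0.5625 dB.
Output = -8 − 0.5625 = -8.5625 dBFS.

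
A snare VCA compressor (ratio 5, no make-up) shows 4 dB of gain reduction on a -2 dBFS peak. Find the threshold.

Gain reduction = -2 − (-6) = 4 dB; output overshoot = GR / (R − 1) = 4 / 4 = 1 dB.
Threshold = output − output overshoot = -6 − 1 = -7 dBFS.

-7 dBFS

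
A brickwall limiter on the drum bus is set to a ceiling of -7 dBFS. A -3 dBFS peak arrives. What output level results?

The limiter clamps the peak to its -7 dBFS ceiling.

-7 dBFS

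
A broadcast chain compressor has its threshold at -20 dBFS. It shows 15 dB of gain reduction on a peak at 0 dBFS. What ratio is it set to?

Input overshoot = 0 − (-20) = 20 dB.
Output overshoot = 20 − 15 = 5 dB.
Ratio = input overshoot / output overshoot = 20 / 5 = 4.

4:1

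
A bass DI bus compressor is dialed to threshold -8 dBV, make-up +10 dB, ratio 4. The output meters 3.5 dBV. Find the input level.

-2 dBV

Stripping the +10 dB make-up gives -6.5 dBV at the gain stage.
The compressed level sits -6.5 − (-8) = 1.5 dB over threshold.
Undo the ratio: input overshoot = 1.5 × 4 = 6 dB, giving input = -2 dBV.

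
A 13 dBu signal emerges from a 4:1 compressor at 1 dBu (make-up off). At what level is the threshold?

-3 dBu

Let T be the threshold. Output overshoot = (input overshoot)/R, so 1 − T = (13 − T)/4.
4·(1 − T) = 13 − T → 3·T = 4 − 13 = -9.
T = -9/3 = -3 dBu.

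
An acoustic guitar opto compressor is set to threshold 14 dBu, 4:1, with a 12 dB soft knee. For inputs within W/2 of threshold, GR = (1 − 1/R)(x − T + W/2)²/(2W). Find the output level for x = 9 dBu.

8.96875 dBu

x − T + W/2 = 9 − 14 + 6 = 1.
GR = (1 − 1/4) × 1² / 24 = 0.75 × 1 / 24 = 0.03125 dB.
Output = 9 − 0.03125 = 8.96875 dBu.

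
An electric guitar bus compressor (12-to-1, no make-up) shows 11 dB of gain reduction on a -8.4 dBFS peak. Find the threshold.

Input is 12 dB above T (since output overshoot × R = input overshoot: (-19.4 − T)·12 = -8.4 − T gives T = -20.4 dBFS).
Check: -20.4 + (-8.4 − (-20.4))/12 = -20.4 + 1 = -19.4 dBFS. ✓

-20.4 dBFS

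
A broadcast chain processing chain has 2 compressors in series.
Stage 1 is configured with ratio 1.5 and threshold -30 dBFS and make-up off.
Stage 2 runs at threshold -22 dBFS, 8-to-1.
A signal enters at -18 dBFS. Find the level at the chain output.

-22 dBFS

Stage 1: overshoot 12 dB → 12/1.5 = 8 dB → -22 dBFS.
Stage 2: -22 dBFS ≤ -22 dBFS, so stage 2 doesn't engage; output -22 dBFS.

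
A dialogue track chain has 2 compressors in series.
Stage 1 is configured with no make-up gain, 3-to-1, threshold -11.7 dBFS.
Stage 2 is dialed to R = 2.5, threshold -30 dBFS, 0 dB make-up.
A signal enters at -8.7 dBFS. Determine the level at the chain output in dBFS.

Stage 1: 3 dB above -11.7 dBFS, reduced 3:1 to 1 dB above → -10.7 dBFS.
Stage 2: -10.7 dBFS is 19.3 dB over -30 dBFS; at 2.5:1 that becomes 7.72 dB over, giving -22.28 dBFS.

-22.28 dBFS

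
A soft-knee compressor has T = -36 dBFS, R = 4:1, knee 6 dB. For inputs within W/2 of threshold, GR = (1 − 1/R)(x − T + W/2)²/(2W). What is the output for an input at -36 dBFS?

-36.5625 dBFS

x − T + W/2 = -36 − (-36) + 3 = 3.
GR = (1 − 1/4) × 3² / 12 = 0.75 × 9 / 12 = 0.5625 dB.
Output = -36 − 0.5625 = -36.5625 dBFS.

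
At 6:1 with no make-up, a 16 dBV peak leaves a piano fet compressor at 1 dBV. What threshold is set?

-2 dBV

Gain reduction = 16 − 1 = 15 dB; output overshoot = GR / (R − 1) = 15 / 5 = 3 dB.
Threshold = output − output overshoot = 1 − 3 = -2 dBV.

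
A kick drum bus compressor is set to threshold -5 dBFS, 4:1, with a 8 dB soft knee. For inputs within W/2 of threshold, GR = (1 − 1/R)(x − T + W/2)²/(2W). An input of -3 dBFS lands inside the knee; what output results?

-4.6875 dBFS

x − T + W/2 = -3 − (-5) + 4 = 6.
GR = (1 − 1/4) × 6² / 16 = 0.75 × 36 / 16 = 1.6875 dB.
Output = -3 − 1.6875 = -4.6875 dBFS.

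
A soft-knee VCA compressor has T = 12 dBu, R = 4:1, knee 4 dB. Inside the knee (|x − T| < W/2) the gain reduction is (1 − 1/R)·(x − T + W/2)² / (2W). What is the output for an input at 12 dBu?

11.625 dBu

x − T + W/2 = 12 − 12 + 2 = 2.
GR = (1 − 1/4) × 2² / 8 = 0.75 × 4 / 8 = 0.375 dB.
Output = 12 − 0.375 = 11.625 dBu.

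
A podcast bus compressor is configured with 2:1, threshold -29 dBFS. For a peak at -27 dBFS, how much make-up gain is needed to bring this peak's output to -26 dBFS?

Overshoot 2 dB → 2/2 = 1 dB after compression, so the compressed level is -29 + 1 = -28 dBFS.
Make-up = target − compressed = -26 − (-28) = 2 dB.

2 dB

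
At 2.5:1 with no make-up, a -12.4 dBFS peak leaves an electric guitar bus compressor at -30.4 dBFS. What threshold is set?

Gain reduction = -12.4 − (-30.4) = 18 dB; output overshoot = GR / (R − 1) = 18 / 1.5 = 12 dB.
Threshold = output − output overshoot = -30.4 − 12 = -42.4 dBFS.

-42.4 dBFS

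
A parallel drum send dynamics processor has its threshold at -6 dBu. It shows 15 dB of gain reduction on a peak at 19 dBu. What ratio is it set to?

2.5:1

Input overshoot = 19 − (-6) = 25 dB.
Output overshoot = 25 − 15 = 10 dB.
Ratio = input overshoot / output overshoot = 25 / 10 = 2.5.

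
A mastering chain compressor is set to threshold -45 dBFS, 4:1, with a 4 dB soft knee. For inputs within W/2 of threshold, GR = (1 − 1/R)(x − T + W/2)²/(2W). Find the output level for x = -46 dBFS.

x − T + W/2 = -46 − (-45) + 2 = 1.
GR = (1 − 1/4) × 1² / 8 = 0.75 × 1 / 8 = 0.09375 dB.
Output = -46 − 0.09375 = -46.09375 dBFS.

-46.09375 dBFS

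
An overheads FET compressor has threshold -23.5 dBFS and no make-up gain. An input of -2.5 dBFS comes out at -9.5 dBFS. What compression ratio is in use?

1.5:1

Input overshoot = -2.5 − (-23.5) = 21 dB; output overshoot = -9.5 − (-23.5) = 14 dB.
Ratio = 21 / 14 = 1.5.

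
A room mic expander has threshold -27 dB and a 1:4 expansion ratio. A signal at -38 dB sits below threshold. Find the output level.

Undershoot = (-27) − (-38) = 11 dB.
At 1:4, that expands to 44 dB under threshold.
Output = -27 − 44 = -71 dB.

-71 dB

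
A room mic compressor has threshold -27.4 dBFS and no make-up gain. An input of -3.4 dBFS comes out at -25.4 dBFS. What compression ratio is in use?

12:1

Input overshoot = -3.4 − (-27.4) = 24 dB; output overshoot = -25.4 − (-27.4) = 2 dB.
Ratio = 24 / 2 = 12.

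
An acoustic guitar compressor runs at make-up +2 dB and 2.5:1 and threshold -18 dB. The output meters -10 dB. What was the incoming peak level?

-3 dB

Stripping the +2 dB make-up gives -12 dB at the gain stage.
Post-compression overshoot = -12 − (-18) = 6 dB.
Before 2.5:1 compression the overshoot was 6 × 2.5 = 15 dB, so input = -18 + 15 = -3 dB.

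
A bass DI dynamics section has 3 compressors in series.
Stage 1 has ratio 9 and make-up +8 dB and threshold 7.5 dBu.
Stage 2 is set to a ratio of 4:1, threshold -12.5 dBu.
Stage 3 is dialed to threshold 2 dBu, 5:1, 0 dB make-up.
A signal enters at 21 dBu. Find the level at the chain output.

-5.125 dBu

Stage 1: overshoot 13.5 dB → 13.5/9 = 1.5 dB → 9 dBu; +8 dB make-up → 17 dBu.
Stage 2: overshoot 29.5 dB → 29.5/4 = 7.375 dB → -5.125 dBu.
Stage 3: -5.125 dBu is at or below the 2 dBu threshold — no compression; output -5.125 dBu.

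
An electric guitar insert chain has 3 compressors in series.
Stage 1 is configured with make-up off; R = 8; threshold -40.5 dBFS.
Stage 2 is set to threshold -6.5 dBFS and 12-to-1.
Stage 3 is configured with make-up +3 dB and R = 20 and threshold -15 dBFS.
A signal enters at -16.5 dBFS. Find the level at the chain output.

-34.5 dBFS

Stage 1: overshoot 24 dB → 24/8 = 3 dB → -37.5 dBFS.
Stage 2: -37.5 dBFS is at or below the -6.5 dBFS threshold — no compression; output -37.5 dBFS.
Stage 3: -37.5 dBFS is at or below the -15 dBFS threshold — no compression; make-up brings it to -34.5 dBFS.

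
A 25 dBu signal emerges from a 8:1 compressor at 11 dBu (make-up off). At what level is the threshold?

Input is 16 dB above T (since output overshoot × R = input overshoot: (11 − T)·8 = 25 − T gives T = 9 dBu).
Check: 9 + (25 − 9)/8 = 9 + 2 = 11 dBu. ✓

9 dBu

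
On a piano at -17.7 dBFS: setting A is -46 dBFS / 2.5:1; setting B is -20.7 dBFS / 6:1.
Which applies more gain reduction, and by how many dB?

A: 28.3 dB over, compressed to 11.32 dB over, so 16.98 dB of GR.
B: 3 dB over, compressed to 0.5 dB over, so 2.5 dB of GR.
Difference: 14.48 dB in favour of A.

A, by 14.48 dB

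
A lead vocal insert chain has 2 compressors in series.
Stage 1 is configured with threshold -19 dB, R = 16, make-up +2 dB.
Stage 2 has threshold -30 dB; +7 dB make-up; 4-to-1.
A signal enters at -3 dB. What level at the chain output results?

-19.5 dB

Stage 1: 16 dB above -19 dB, reduced 16:1 to 1 dB above → -18 dB; +2 dB make-up → -16 dB.
Stage 2: 14 dB above -30 dB, reduced 4:1 to 3.5 dB above → -26.5 dB; +7 dB make-up → -19.5 dB.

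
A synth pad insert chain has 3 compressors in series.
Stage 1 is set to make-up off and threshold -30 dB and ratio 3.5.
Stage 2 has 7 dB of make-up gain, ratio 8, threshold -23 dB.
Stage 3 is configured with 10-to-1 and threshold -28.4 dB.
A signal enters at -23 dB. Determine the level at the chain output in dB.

Stage 1: -23 dB is 7 dB over -30 dB; at 3.5:1 that becomes 2 dB over, giving -28 dB.
Stage 2: -28 dB is at or below the -23 dB threshold — no compression; make-up brings it to -21 dB.
Stage 3: 7.4 dB above -28.4 dB, reduced 10:1 to 0.74 dB above → -27.66 dB.

-27.66 dB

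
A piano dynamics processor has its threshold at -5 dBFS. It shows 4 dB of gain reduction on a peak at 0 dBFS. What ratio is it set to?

Input overshoot = 0 − (-5) = 5 dB.
Output overshoot = 5 − 4 = 1 dB.
Ratio = input overshoot / output overshoot = 5 / 1 = 5.

5:1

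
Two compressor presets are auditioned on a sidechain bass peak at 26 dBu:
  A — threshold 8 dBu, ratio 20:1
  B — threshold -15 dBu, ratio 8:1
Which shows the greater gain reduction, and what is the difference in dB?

B, by 18.775 dB

A: GR = 18 − 18/20 = 17.1 dB.
B: GR = 41 − 41/8 = 35.875 dB.
Difference: 18.775 dB in favour of B.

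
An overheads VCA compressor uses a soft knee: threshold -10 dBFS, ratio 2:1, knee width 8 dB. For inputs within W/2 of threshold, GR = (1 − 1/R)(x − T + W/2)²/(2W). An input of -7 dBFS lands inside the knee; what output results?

x − T + W/2 = -7 − (-10) + 4 = 7.
GR = (1 − 1/2) × 7² / 16 = 0.5 × 49 / 16 = 1.53125 dB.
Output = -7 − 1.53125 = -8.53125 dBFS.

-8.53125 dBFS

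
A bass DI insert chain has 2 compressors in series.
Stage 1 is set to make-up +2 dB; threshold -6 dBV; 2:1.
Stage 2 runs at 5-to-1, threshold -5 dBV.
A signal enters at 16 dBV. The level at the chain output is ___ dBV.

-2.6 dBV

Stage 1: 16 dBV is 22 dB over -6 dBV; at 2:1 that becomes 11 dB over, giving 5 dBV; +2 dB make-up → 7 dBV.
Stage 2: overshoot 12 dB → 12/5 = 2.4 dB → -2.6 dBV.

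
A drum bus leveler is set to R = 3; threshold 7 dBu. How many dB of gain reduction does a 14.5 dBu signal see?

Overshoot = 14.5 − 7 = 7.5 dB.
After 3:1 compression the overshoot becomes 7.5/3 = 2.5 dB.
So the signal is attenuated by 7.5 − 2.5 = 5 dB.

5 dB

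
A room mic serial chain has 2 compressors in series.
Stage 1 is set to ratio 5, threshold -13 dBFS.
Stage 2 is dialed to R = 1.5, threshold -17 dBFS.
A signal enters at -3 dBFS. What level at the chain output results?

-13 dBFS

Stage 1: 10 dB above -13 dBFS, reduced 5:1 to 2 dB above → -11 dBFS.
Stage 2: -11 dBFS is 6 dB over -17 dBFS; at 1.5:1 that becomes 4 dB over, giving -13 dBFS.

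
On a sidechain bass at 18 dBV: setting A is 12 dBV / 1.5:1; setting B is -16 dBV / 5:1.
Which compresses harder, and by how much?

A: overshoot 6 dB → output overshoot 4 dB → GR 2 dB.
B: overshoot 34 dB → output overshoot 6.8 dB → GR 27.2 dB.
B reduces 25.2 dB more.

B, by 25.2 dB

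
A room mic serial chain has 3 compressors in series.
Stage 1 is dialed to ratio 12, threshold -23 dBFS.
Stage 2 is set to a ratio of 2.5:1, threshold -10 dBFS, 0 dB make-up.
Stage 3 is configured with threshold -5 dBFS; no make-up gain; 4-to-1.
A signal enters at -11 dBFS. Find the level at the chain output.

Stage 1: overshoot 12 dB → 12/12 = 1 dB → -22 dBFS.
Stage 2: -22 dBFS ≤ -10 dBFS, so stage 2 doesn't engage; output -22 dBFS.
Stage 3: -22 dBFS ≤ -5 dBFS, so stage 3 doesn't engage; output -22 dBFS.

-22 dBFS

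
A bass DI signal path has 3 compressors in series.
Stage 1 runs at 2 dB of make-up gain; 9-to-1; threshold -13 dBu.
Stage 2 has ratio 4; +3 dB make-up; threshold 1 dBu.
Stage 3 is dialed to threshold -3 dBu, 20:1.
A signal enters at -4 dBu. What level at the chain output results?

-7 dBu

Stage 1: -4 dBu is 9 dB over -13 dBu; at 9:1 that becomes 1 dB over, giving -12 dBu; +2 dB make-up → -10 dBu.
Stage 2: -10 dBu ≤ 1 dBu, so stage 2 doesn't engage; make-up brings it to -7 dBu.
Stage 3: -7 dBu is at or below the -3 dBu threshold — no compression; output -7 dBu.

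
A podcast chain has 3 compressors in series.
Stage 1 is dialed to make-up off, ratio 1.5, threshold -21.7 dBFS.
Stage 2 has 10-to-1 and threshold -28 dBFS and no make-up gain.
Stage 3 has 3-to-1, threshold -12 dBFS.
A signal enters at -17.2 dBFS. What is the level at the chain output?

-27.07 dBFS

Stage 1: -17.2 dBFS is 4.5 dB over -21.7 dBFS; at 1.5:1 that becomes 3 dB over, giving -18.7 dBFS.
Stage 2: 9.3 dB above -28 dBFS, reduced 10:1 to 0.93 dB above → -27.07 dBFS.
Stage 3: -27.07 dBFS ≤ -12 dBFS, so stage 3 doesn't engage; output -27.07 dBFS.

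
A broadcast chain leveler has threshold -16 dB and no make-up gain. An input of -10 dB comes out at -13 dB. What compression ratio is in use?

Input overshoot = -10 − (-16) = 6 dB; output overshoot = -13 − (-16) = 3 dB.
Ratio = 6 / 3 = 2.

2:1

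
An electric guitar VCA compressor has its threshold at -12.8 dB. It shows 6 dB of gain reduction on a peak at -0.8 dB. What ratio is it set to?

Input overshoot = -0.8 − (-12.8) = 12 dB.
Output overshoot = 12 − 6 = 6 dB.
Ratio = input overshoot / output overshoot = 12 / 6 = 2.

2:1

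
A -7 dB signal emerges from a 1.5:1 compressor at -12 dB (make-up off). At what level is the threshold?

Gain reduction = -7 − (-12) = 5 dB; output overshoot = GR / (R − 1) = 5 / 0.5 = 10 dB.
Threshold = output − output overshoot = -12 − 10 = -22 dB.

-22 dB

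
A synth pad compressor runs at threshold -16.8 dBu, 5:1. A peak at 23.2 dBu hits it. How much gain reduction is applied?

32 dB

23.2 dBu exceeds the threshold by 40 dB.
A 5:1 ratio leaves 8 dB of that excess.
GR = overshoot in − overshoot out = 40 − 8 = 32 dB.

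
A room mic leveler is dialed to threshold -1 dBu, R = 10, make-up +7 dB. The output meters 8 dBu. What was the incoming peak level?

Stripping the +7 dB make-up gives 1 dBu at the gain stage.
Post-compression overshoot = 1 − (-1) = 2 dB.
Input overshoot = R × output overshoot = 20 dB → input = -1 + 20 = 19 dBu.

19 dBu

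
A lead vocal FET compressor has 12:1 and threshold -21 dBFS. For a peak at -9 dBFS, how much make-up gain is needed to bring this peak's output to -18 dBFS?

Overshoot 12 dB → 12/12 = 1 dB after compression, so the compressed level is -21 + 1 = -20 dBFS.
Make-up = target − compressed = -18 − (-20) = 2 dB.

2 dB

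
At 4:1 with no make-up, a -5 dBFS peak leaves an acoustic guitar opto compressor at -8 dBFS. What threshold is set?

Input is 4 dB above T (since output overshoot × R = input overshoot: (-8 − T)·4 = -5 − T gives T = -9 dBFS).
Check: -9 + (-5 − (-9))/4 = -9 + 1 = -8 dBFS. ✓

-9 dBFS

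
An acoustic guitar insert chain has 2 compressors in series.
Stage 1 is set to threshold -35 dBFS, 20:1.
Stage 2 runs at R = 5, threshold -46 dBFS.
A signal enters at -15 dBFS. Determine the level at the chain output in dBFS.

Stage 1: 20 dB above -35 dBFS, reduced 20:1 to 1 dB above → -34 dBFS.
Stage 2: overshoot 12 dB → 12/5 = 2.4 dB → -43.6 dBFS.

-43.6 dBFS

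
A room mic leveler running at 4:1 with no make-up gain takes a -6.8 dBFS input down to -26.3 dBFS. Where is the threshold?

-32.8 dBFS

Gain reduction = -6.8 − (-26.3) = 19.5 dB; output overshoot = GR / (R − 1) = 19.5 / 3 = 6.5 dB.
Threshold = output − output overshoot = -26.3 − 6.5 = -32.8 dBFS.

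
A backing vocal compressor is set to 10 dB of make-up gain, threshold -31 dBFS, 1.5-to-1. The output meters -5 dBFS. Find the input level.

Before make-up, the level was -5 − 10 = -15 dBFS.
That's 16 dB above the -31 dBFS threshold.
Before 1.5:1 compression the overshoot was 16 × 1.5 = 24 dB, so input = -31 + 24 = -7 dBFS.

-7 dBFS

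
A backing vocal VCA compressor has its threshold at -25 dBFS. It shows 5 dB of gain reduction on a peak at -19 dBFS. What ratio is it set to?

Input overshoot = -19 − (-25) = 6 dB.
Output overshoot = 6 − 5 = 1 dB.
Ratio = input overshoot / output overshoot = 6 / 1 = 6.

6:1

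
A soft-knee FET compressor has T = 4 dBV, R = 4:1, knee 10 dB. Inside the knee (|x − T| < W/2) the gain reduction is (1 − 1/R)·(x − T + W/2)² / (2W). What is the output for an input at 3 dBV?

x − T + W/2 = 3 − 4 + 5 = 4.
GR = (1 − 1/4) × 4² / 20 = 0.75 × 16 / 20 = 0.6 dB.
Output = 3 − 0.6 = 2.4 dBV.

2.4 dBV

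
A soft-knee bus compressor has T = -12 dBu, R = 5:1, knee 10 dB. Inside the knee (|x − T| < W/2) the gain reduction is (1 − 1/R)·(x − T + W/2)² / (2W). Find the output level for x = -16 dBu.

x − T + W/2 = -16 − (-12) + 5 = 1.
GR = (1 − 1/5) × 1² / 20 = 0.8 × 1 / 20 = 0.04 dB.
Output = -16 − 0.04 = -16.04 dBu.

-16.04 dBu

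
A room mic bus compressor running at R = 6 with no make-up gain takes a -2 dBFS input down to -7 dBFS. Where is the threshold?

-8 dBFS

Let T be the threshold. Output overshoot = (input overshoot)/R, so -7 − T = (-2 − T)/6.
6·(-7 − T) = -2 − T → 5·T = -42 − (-2) = -40.
T = -40/5 = -8 dBFS.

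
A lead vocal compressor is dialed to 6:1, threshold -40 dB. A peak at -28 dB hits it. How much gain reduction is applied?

Overshoot = -28 − (-40) = 12 dB.
After 6:1 compression the overshoot becomes 12/6 = 2 dB.
GR = overshoot in − overshoot out = 12 − 2 = 10 dB.

10 dB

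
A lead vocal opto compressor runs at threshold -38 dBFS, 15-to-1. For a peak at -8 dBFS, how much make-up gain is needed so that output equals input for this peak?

Without make-up, output = threshold + overshoot/15 = -38 + 2 = -36 dBFS.
Gap to target: 28 dB.

28 dB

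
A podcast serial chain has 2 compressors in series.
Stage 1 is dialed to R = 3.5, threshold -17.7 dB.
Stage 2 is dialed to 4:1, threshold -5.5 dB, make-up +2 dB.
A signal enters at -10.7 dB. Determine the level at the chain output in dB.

Stage 1: 7 dB above -17.7 dB, reduced 3.5:1 to 2 dB above → -15.7 dB.
Stage 2: -15.7 dB is at or below the -5.5 dB threshold — no compression; make-up brings it to -13.7 dB.

-13.7 dB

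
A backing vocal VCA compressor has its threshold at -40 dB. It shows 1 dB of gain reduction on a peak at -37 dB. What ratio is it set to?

1.5:1

Input overshoot = -37 − (-40) = 3 dB.
Output overshoot = 3 − 1 = 2 dB.
Ratio = input overshoot / output overshoot = 3 / 2 = 1.5.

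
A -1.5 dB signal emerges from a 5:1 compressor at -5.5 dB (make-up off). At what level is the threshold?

-6.5 dB

Let T be the threshold. Output overshoot = (input overshoot)/R, so -5.5 − T = (-1.5 − T)/5.
5·(-5.5 − T) = -1.5 − T → 4·T = -27.5 − (-1.5) = -26.
T = -26/4 = -6.5 dB.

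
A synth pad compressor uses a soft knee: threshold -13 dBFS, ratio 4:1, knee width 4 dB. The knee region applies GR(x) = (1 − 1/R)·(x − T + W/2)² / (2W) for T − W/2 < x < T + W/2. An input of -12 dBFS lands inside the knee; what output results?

x − T + W/2 = -12 − (-13) + 2 = 3.
GR = (1 − 1/4) × 3² / 8 = 0.75 × 9 / 8 = 0.84375 dB.
Output = -12 − 0.84375 = -12.84375 dBFS.

-12.84375 dBFS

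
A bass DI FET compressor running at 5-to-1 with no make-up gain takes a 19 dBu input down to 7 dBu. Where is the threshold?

4 dBu

Input is 15 dB above T (since output overshoot × R = input overshoot: (7 − T)·5 = 19 − T gives T = 4 dBu).
Check: 4 + (19 − 4)/5 = 4 + 3 = 7 dBu. ✓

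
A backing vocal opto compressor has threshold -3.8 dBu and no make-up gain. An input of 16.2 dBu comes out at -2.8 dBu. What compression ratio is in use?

20:1

Input overshoot = 16.2 − (-3.8) = 20 dB; output overshoot = -2.8 − (-3.8) = 1 dB.
Ratio = 20 / 1 = 20.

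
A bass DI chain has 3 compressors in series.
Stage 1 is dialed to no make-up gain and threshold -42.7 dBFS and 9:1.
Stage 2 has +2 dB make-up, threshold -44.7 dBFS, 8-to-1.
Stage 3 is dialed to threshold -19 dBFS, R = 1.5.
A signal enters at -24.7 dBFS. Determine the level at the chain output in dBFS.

Stage 1: -24.7 dBFS is 18 dB over -42.7 dBFS; at 9:1 that becomes 2 dB over, giving -40.7 dBFS.
Stage 2: -40.7 dBFS is 4 dB over -44.7 dBFS; at 8:1 that becomes 0.5 dB over, giving -44.2 dBFS; +2 dB make-up → -42.2 dBFS.
Stage 3: below threshold (-42.2 ≤ -19); passes unchanged; output -42.2 dBFS.

-42.2 dBFS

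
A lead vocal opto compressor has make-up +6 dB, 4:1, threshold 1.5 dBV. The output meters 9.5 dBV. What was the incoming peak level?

Before make-up, the level was 9.5 − 6 = 3.5 dBV.
That's 2 dB above the 1.5 dBV threshold.
Input overshoot = R × output overshoot = 8 dB → input = 1.5 + 8 = 9.5 dBV.

9.5 dBV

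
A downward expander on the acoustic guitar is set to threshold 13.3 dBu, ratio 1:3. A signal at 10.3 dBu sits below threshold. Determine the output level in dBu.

The input is 3 dB below the 13.3 dBu threshold.
A 1:3 expander multiplies undershoot by 3: 3 × 3 = 9 dB below threshold.
Output = 13.3 − 9 = 4.3 dBu.

4.3 dBu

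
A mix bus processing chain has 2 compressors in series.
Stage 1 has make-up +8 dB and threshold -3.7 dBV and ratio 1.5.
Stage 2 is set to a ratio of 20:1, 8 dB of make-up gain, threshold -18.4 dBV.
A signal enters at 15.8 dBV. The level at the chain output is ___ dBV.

-8.615 dBV

Stage 1: 19.5 dB above -3.7 dBV, reduced 1.5:1 to 13 dB above → 9.3 dBV; +8 dB make-up → 17.3 dBV.
Stage 2: overshoot 35.7 dB → 35.7/20 = 1.785 dB → -16.615 dBV; +8 dB make-up → -8.615 dBV.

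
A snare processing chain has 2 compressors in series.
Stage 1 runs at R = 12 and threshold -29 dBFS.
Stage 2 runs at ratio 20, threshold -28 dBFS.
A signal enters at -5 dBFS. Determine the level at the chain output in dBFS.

-27.95 dBFS

Stage 1: -5 dBFS is 24 dB over -29 dBFS; at 12:1 that becomes 2 dB over, giving -27 dBFS.
Stage 2: 1 dB above -28 dBFS, reduced 20:1 to 0.05 dB above → -27.95 dBFS.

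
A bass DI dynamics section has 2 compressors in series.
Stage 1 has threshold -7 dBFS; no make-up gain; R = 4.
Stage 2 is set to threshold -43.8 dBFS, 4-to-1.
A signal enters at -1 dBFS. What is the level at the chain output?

Stage 1: 6 dB above -7 dBFS, reduced 4:1 to 1.5 dB above → -5.5 dBFS.
Stage 2: overshoot 38.3 dB → 38.3/4 = 9.575 dB → -34.225 dBFS.

-34.225 dBFS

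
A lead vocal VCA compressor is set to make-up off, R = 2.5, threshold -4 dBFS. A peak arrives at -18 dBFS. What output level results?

-18 dBFS is 14 dB below the -4 dBFS threshold, so no gain reduction is applied.
Output = input = -18 dBFS.

-18 dBFS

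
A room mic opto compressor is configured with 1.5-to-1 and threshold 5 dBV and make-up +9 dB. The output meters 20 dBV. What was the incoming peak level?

14 dBV

Before make-up, the level was 20 − 9 = 11 dBV.
That's 6 dB above the 5 dBV threshold.
Before 1.5:1 compression the overshoot was 6 × 1.5 = 9 dB, so input = 5 + 9 = 14 dBV.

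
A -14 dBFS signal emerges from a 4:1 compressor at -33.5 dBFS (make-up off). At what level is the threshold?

-40 dBFS

Let T be the threshold. Output overshoot = (input overshoot)/R, so -33.5 − T = (-14 − T)/4.
4·(-33.5 − T) = -14 − T → 3·T = -134 − (-14) = -120.
T = -120/3 = -40 dBFS.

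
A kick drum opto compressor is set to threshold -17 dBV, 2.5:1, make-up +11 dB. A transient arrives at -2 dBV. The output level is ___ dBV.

The input is 15 dB above the -17 dBV threshold.
The 15 dB excess becomes 6 dB after 2.5:1 reduction.
That puts the output at -11 dBV; make-up adds 11 dB, giving 0 dBV.

0 dBV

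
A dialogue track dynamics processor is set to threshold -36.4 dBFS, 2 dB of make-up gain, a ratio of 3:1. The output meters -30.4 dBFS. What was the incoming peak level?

-24.4 dBFS

Before make-up, the level was -30.4 − 2 = -32.4 dBFS.
Post-compression overshoot = -32.4 − (-36.4) = 4 dB.
Before 3:1 compression the overshoot was 4 × 3 = 12 dB, so input = -36.4 + 12 = -24.4 dBFS.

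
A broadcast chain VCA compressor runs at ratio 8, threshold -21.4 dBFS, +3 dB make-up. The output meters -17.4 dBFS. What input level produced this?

Remove make-up: -17.4 − 3 = -20.4 dBFS.
The compressed level sits -20.4 − (-21.4) = 1 dB over threshold.
Before 8:1 compression the overshoot was 1 × 8 = 8 dB, so input = -21.4 + 8 = -13.4 dBFS.

-13.4 dBFS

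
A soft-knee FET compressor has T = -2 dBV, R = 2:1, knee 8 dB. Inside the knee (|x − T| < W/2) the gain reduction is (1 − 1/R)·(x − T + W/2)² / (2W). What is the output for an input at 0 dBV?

-1.125 dBV

x − T + W/2 = 0 − (-2) + 4 = 6.
GR = (1 − 1/2) × 6² / 16 = 0.5 × 36 / 16 = 1.125 dB.
Output = 0 − 1.125 = -1.125 dBV.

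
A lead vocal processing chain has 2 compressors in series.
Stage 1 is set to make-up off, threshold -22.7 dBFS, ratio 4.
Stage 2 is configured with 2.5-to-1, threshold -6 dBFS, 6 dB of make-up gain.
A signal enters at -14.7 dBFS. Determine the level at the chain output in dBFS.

-14.7 dBFS

Stage 1: overshoot 8 dB → 8/4 = 2 dB → -20.7 dBFS.
Stage 2: -20.7 dBFS ≤ -6 dBFS, so stage 2 doesn't engage; make-up brings it to -14.7 dBFS.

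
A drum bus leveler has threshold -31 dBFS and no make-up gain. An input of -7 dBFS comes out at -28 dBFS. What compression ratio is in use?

8:1

Input overshoot = -7 − (-31) = 24 dB; output overshoot = -28 − (-31) = 3 dB.
Ratio = 24 / 3 = 8.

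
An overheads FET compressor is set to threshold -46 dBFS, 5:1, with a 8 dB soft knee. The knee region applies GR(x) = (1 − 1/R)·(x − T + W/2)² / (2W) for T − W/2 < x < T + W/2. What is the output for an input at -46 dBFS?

x − T + W/2 = -46 − (-46) + 4 = 4.
GR = (1 − 1/5) × 4² / 16 = 0.8 × 16 / 16 = 0.8 dB.
Output = -46 − 0.8 = -46.8 dBFS.

-46.8 dBFS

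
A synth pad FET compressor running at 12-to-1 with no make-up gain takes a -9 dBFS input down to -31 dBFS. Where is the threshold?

-33 dBFS

Input is 24 dB above T (since output overshoot × R = input overshoot: (-31 − T)·12 = -9 − T gives T = -33 dBFS).
Check: -33 + (-9 − (-33))/12 = -33 + 2 = -31 dBFS. ✓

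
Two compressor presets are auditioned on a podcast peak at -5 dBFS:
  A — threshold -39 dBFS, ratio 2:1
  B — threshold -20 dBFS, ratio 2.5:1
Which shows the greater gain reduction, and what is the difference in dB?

A: overshoot 34 dB → output overshoot 17 dB → GR 17 dB.
B: overshoot 15 dB → output overshoot 6 dB → GR 9 dB.
Difference: 8 dB in favour of A.

A, by 8 dB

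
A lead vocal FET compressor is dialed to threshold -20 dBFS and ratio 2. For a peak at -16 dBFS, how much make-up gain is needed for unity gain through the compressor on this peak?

Overshoot 4 dB → 4/2 = 2 dB after compression, so the compressed level is -20 + 2 = -18 dBFS.
Make-up = target − compressed = -16 − (-18) = 2 dB.

2 dB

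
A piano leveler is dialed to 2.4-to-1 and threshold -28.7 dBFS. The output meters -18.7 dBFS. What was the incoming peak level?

The compressed level sits -18.7 − (-28.7) = 10 dB over threshold.
Before 2.4:1 compression the overshoot was 10 × 2.4 = 24 dB, so input = -28.7 + 24 = -4.7 dBFS.

-4.7 dBFS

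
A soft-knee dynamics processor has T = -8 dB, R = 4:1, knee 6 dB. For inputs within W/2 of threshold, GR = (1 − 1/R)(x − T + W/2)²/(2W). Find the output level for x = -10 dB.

x − T + W/2 = -10 − (-8) + 3 = 1.
GR = (1 − 1/4) × 1² / 12 = 0.75 × 1 / 12 = 0.0625 dB.
Output = -10 − 0.0625 = -10.0625 dB.

-10.0625 dB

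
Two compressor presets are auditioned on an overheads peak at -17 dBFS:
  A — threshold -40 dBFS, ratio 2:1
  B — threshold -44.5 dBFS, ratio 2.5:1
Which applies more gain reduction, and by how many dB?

B, by 5 dB

A: 23 dB over, compressed to 11.5 dB over, so 11.5 dB of GR.
B: 27.5 dB over, compressed to 11 dB over, so 16.5 dB of GR.
B reduces 5 dB more.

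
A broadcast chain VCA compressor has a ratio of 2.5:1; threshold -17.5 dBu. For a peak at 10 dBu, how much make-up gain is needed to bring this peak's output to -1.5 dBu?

5 dB

Overshoot 27.5 dB → 27.5/2.5 = 11 dB after compression, so the compressed level is -17.5 + 11 = -6.5 dBu.
Make-up = target − compressed = -1.5 − (-6.5) = 5 dB.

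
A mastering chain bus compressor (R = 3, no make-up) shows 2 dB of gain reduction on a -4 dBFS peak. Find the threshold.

Gain reduction = -4 − (-6) = 2 dB; output overshoot = GR / (R − 1) = 2 / 2 = 1 dB.
Threshold = output − output overshoot = -6 − 1 = -7 dBFS.

-7 dBFS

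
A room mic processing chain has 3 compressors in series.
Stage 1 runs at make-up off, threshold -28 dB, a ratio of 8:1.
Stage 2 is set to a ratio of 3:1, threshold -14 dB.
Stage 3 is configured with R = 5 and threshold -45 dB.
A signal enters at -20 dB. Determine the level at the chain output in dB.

Stage 1: 8 dB above -28 dB, reduced 8:1 to 1 dB above → -27 dB.
Stage 2: below threshold (-27 ≤ -14); passes unchanged; output -27 dB.
Stage 3: -27 dB is 18 dB over -45 dB; at 5:1 that becomes 3.6 dB over, giving -41.4 dB.

-41.4 dB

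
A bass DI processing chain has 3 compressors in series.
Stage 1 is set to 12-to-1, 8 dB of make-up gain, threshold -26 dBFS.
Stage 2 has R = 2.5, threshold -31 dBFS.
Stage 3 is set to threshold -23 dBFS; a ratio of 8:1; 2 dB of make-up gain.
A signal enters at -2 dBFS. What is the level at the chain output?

-23 dBFS

Stage 1: overshoot 24 dB → 24/12 = 2 dB → -24 dBFS; +8 dB make-up → -16 dBFS.
Stage 2: -16 dBFS is 15 dB over -31 dBFS; at 2.5:1 that becomes 6 dB over, giving -25 dBFS.
Stage 3: below threshold (-25 ≤ -23); passes unchanged; make-up brings it to -23 dBFS.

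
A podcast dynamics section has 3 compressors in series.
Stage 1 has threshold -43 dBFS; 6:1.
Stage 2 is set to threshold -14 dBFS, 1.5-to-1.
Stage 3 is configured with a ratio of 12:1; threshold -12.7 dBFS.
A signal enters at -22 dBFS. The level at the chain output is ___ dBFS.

-39.5 dBFS

Stage 1: overshoot 21 dB → 21/6 = 3.5 dB → -39.5 dBFS.
Stage 2: -39.5 dBFS ≤ -14 dBFS, so stage 2 doesn't engage; output -39.5 dBFS.
Stage 3: -39.5 dBFS ≤ -12.7 dBFS, so stage 3 doesn't engage; output -39.5 dBFS.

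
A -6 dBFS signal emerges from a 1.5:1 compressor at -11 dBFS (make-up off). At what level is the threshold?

Gain reduction = -6 − (-11) = 5 dB; output overshoot = GR / (R − 1) = 5 / 0.5 = 10 dB.
Threshold = output − output overshoot = -11 − 10 = -21 dBFS.

-21 dBFS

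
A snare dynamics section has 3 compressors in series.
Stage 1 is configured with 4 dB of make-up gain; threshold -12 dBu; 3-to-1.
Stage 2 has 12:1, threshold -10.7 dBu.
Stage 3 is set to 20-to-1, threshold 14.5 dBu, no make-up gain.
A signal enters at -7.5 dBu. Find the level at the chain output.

Stage 1: overshoot 4.5 dB → 4.5/3 = 1.5 dB → -10.5 dBu; +4 dB make-up → -6.5 dBu.
Stage 2: -6.5 dBu is 4.2 dB over -10.7 dBu; at 12:1 that becomes 0.35 dB over, giving -10.35 dBu.
Stage 3: -10.35 dBu is at or below the 14.5 dBu threshold — no compression; output -10.35 dBu.

-10.35 dBu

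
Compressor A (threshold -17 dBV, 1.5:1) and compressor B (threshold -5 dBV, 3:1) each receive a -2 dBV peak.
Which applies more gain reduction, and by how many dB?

A: 15 dB over, compressed to 10 dB over, so 5 dB of GR.
B: 3 dB over, compressed to 1 dB over, so 2 dB of GR.
A applies 3 dB more gain reduction.

A, by 3 dB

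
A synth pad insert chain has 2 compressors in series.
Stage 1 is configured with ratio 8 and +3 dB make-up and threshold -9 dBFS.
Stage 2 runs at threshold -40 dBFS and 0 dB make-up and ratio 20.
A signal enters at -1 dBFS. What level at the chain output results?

Stage 1: overshoot 8 dB → 8/8 = 1 dB → -8 dBFS; +3 dB make-up → -5 dBFS.
Stage 2: 35 dB above -40 dBFS, reduced 20:1 to 1.75 dB above → -38.25 dBFS.

-38.25 dBFS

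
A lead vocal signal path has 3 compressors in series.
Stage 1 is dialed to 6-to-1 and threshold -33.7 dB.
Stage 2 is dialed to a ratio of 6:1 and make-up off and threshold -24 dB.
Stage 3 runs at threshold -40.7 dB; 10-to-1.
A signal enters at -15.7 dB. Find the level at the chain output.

-39.7 dB

Stage 1: -15.7 dB is 18 dB over -33.7 dB; at 6:1 that becomes 3 dB over, giving -30.7 dB.
Stage 2: below threshold (-30.7 ≤ -24); passes unchanged; output -30.7 dB.
Stage 3: -30.7 dB is 10 dB over -40.7 dB; at 10:1 that becomes 1 dB over, giving -39.7 dB.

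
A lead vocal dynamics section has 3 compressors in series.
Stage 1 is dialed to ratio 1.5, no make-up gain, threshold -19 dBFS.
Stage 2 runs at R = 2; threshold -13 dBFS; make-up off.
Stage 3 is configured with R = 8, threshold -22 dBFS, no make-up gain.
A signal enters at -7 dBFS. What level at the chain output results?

Stage 1: overshoot 12 dB → 12/1.5 = 8 dB → -11 dBFS.
Stage 2: overshoot 2 dB → 2/2 = 1 dB → -12 dBFS.
Stage 3: 10 dB above -22 dBFS, reduced 8:1 to 1.25 dB above → -20.75 dBFS.

-20.75 dBFS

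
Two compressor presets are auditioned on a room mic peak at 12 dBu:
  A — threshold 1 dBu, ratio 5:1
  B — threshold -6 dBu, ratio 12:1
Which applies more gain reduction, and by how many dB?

A: 11 dB over, compressed to 2.2 dB over, so 8.8 dB of GR.
B: 18 dB over, compressed to 1.5 dB over, so 16.5 dB of GR.
B applies 7.7 dB more gain reduction.

B, by 7.7 dB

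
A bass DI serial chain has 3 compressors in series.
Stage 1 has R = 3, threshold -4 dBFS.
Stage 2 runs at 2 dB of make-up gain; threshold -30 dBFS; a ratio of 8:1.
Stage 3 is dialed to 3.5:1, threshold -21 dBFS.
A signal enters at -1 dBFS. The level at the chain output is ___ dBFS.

-24.625 dBFS

Stage 1: -1 dBFS is 3 dB over -4 dBFS; at 3:1 that becomes 1 dB over, giving -3 dBFS.
Stage 2: 27 dB above -30 dBFS, reduced 8:1 to 3.375 dB above → -26.625 dBFS; +2 dB make-up → -24.625 dBFS.
Stage 3: -24.625 dBFS ≤ -21 dBFS, so stage 3 doesn't engage; output -24.625 dBFS.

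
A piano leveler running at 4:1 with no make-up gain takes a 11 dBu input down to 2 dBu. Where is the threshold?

-1 dBu

Gain reduction = 11 − 2 = 9 dB; output overshoot = GR / (R − 1) = 9 / 3 = 3 dB.
Threshold = output − output overshoot = 2 − 3 = -1 dBu.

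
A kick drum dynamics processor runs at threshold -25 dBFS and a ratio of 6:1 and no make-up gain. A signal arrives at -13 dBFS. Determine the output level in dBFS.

Overshoot: -13 − (-25) = 12 dB.
At 6:1 the overshoot is divided by 6, leaving 2 dB above threshold.
Output = -25 + 2 = -23 dBFS.

-23 dBFS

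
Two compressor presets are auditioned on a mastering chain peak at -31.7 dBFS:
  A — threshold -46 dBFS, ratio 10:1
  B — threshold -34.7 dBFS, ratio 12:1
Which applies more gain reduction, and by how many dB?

A: GR = 14.3 − 14.3/10 = 12.87 dB.
B: GR = 3 − 3/12 = 2.75 dB.
A reduces 10.12 dB more.

A, by 10.12 dB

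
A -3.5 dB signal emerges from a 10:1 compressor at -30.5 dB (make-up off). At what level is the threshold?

-33.5 dB

Let T be the threshold. Output overshoot = (input overshoot)/R, so -30.5 − T = (-3.5 − T)/10.
10·(-30.5 − T) = -3.5 − T → 9·T = -305 − (-3.5) = -301.5.
T = -301.5/9 = -33.5 dB.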